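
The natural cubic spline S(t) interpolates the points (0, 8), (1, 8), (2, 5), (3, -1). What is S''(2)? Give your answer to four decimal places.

Write m_i for S''(x_i). With h_i = 1, 1, 1 and divided differences Δ_i = 0, -3, -6, the continuity of S' gives the tridiagonal system
  1·m_0 + 4·m_1 + 1·m_2 = 6(Δ_1 - Δ_0) = -18
  1·m_1 + 4·m_2 + 1·m_3 = 6(Δ_2 - Δ_1) = -18
Natural end conditions: m_0 = m_3 = 0.
Solving: m_0 = 0, m_1 = -18/5, m_2 = -18/5, m_3 = 0.

-3.6000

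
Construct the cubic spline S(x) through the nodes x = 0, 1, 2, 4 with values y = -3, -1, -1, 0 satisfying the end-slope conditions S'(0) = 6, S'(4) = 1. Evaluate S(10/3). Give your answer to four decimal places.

Let M_i = S''(x_i). Step sizes h_i = 1, 1, 2; slopes of the chords Δ_i = (y_(i+1) - y_i)/h_i = 2, 0, 1/2.
  1·M_0 + 4·M_1 + 1·M_2 = 6(Δ_1 - Δ_0) = -12
  1·M_1 + 6·M_2 + 2·M_3 = 6(Δ_2 - Δ_1) = 3
Clamped end conditions give two more equations: 2h_0·M_0 + h_0·M_1 = 6(Δ_0 - S'(0)) = -24 and h_2·M_2 + 2h_2·M_3 = 6(S'(4) - Δ_2) = 3.
Forward elimination and back-substitution give M_0 = -263/22, M_1 = -1/11, M_2 = 7/22, M_3 = 13/22.
On [2, 4], S(x) = -1 + 1/11·(x - 2) + 7/44·(x - 2)² + 1/44·(x - 2)³.
With (x - 2) = 4/3: S(10/3) = -161/297.

-0.5421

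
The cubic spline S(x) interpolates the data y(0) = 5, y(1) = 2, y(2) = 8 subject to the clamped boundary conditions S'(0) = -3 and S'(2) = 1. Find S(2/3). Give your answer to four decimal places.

2.1481

Put M_i = S'' at the i-th knot. Here h = (1, 1) and Δ = (-3, 6), so the interior equations h_(i-1)·M_(i-1) + 2(h_(i-1)+h_i)·M_i + h_i·M_(i+1) = 6(Δ_i − Δ_(i-1)) read
  1·M_0 + 4·M_1 + 1·M_2 = 6(Δ_1 - Δ_0) = 54
Clamped end conditions give two more equations: 2h_0·M_0 + h_0·M_1 = 6(Δ_0 - S'(0)) = 0 and h_1·M_1 + 2h_1·M_2 = 6(S'(2) - Δ_1) = -30.
Solving: M_0 = -23/2, M_1 = 23, M_2 = -53/2.
On [0, 1], S(x) = 5 - 3·x - 23/4·x² + 23/4·x³.
With x = 2/3: S(2/3) = 58/27.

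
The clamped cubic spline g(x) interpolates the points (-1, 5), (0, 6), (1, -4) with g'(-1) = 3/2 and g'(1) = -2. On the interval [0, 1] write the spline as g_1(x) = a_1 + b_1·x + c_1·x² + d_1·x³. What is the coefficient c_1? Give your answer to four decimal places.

-14.7500

Put σ_i = g'' at the i-th knot. Here h = (1, 1) and Δ = (1, -10), so the interior equations h_(i-1)·σ_(i-1) + 2(h_(i-1)+h_i)·σ_i + h_i·σ_(i+1) = 6(Δ_i − Δ_(i-1)) read
  1·σ_0 + 4·σ_1 + 1·σ_2 = 6(Δ_1 - Δ_0) = -66
Clamped end conditions give two more equations: 2h_0·σ_0 + h_0·σ_1 = 6(Δ_0 - g'(-1)) = -3 and h_1·σ_1 + 2h_1·σ_2 = 6(g'(1) - Δ_1) = 48.
Solving: σ_0 = 53/4, σ_1 = -59/2, σ_2 = 155/4.
On [0, 1], with g_1(x) = a_1 + b_1·x + c_1·x² + d_1·x³: c_1 = σ_1/2 = -59/4, d_1 = (σ_2 - σ_1)/(6h_1) = 91/8, b_1 = Δ_1 - h_1(2σ_1 + σ_2)/6 = -53/8.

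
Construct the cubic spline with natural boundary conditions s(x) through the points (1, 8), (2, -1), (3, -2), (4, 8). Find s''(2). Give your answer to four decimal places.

With M_i denoting the second derivative at x_i, h_i = 1, 1, 1, and Δ_i = (y_(i+1) − y_i)/h_i = -9, -1, 10:
  1·M_0 + 4·M_1 + 1·M_2 = 6(Δ_1 - Δ_0) = 48
  1·M_1 + 4·M_2 + 1·M_3 = 6(Δ_2 - Δ_1) = 66
Natural end conditions: M_0 = M_3 = 0.
Hence M_0 = 0, M_1 = 42/5, M_2 = 72/5, M_3 = 0.

8.4000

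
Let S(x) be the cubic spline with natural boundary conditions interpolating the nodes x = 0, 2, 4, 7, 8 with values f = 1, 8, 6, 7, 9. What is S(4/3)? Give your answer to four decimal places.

Let m_i = S''(x_i). Step sizes h_i = 2, 2, 3, 1; slopes of the chords Δ_i = (y_(i+1) - y_i)/h_i = 7/2, -1, 1/3, 2.
  2·m_0 + 8·m_1 + 2·m_2 = 6(Δ_1 - Δ_0) = -27
  2·m_1 + 10·m_2 + 3·m_3 = 6(Δ_2 - Δ_1) = 8
  3·m_2 + 8·m_3 + 1·m_4 = 6(Δ_3 - Δ_2) = 10
Natural end conditions: m_0 = m_4 = 0.
Solving the tridiagonal system: m_0 = 0, m_1 = -1985/536, m_2 = 88/67, m_3 = 203/268, m_4 = 0.
On [0, 2], S(x) = 1 + 7613/1608·x + 0·x² - 1985/6432·x³.
With x = 4/3: S(4/3) = 71431/10854.

6.5811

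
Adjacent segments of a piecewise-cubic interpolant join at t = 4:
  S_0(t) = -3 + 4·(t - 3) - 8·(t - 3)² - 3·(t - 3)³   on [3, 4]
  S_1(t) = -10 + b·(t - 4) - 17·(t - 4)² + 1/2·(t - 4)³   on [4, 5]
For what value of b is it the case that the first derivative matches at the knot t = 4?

S_0'(t) = 4 - 16·(t - 3) - 9·(t - 3)², so S_0'(4) = -21. On the right, S_1'(4) = b, so b = -21.

-21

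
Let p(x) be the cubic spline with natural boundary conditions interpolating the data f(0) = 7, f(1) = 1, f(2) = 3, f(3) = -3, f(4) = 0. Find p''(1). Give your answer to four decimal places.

Write m_i for p''(x_i). With h_i = 1, 1, 1, 1 and divided differences Δ_i = -6, 2, -6, 3, the continuity of p' gives the tridiagonal system
  1·m_0 + 4·m_1 + 1·m_2 = 6(Δ_1 - Δ_0) = 48
  1·m_1 + 4·m_2 + 1·m_3 = 6(Δ_2 - Δ_1) = -48
  1·m_2 + 4·m_3 + 1·m_4 = 6(Δ_3 - Δ_2) = 54
Natural end conditions: m_0 = m_4 = 0.
Hence m_0 = 0, m_1 = 69/4, m_2 = -21, m_3 = 75/4, m_4 = 0.

17.2500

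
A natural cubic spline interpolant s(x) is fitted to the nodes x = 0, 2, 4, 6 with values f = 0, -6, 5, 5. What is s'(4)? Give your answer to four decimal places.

4.0667

Put M_i = s'' at the i-th knot. Here h = (2, 2, 2) and Δ = (-3, 11/2, 0), so the interior equations h_(i-1)·M_(i-1) + 2(h_(i-1)+h_i)·M_i + h_i·M_(i+1) = 6(Δ_i − Δ_(i-1)) read
  2·M_0 + 8·M_1 + 2·M_2 = 6(Δ_1 - Δ_0) = 51
  2·M_1 + 8·M_2 + 2·M_3 = 6(Δ_2 - Δ_1) = -33
Natural end conditions: M_0 = M_3 = 0.
Forward elimination and back-substitution give M_0 = 0, M_1 = 79/10, M_2 = -61/10, M_3 = 0.
On [4, 6], s'(x) = b_2 + 2c_2·(x - 4) + 3d_2·(x - 4)² with b_2 = Δ_2 - h_2(2M_2 + M_3)/6 = 61/15, c_2 = M_2/2 = -61/20, d_2 = (M_3 - M_2)/(6h_2) = 61/120. So s'(4) = 61/15.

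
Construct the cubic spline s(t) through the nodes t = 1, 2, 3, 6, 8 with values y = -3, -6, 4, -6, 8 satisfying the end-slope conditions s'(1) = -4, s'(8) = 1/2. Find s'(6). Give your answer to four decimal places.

With M_i denoting the second derivative at x_i, h_i = 1, 1, 3, 2, and Δ_i = (y_(i+1) − y_i)/h_i = -3, 10, -10/3, 7:
  1·M_0 + 4·M_1 + 1·M_2 = 6(Δ_1 - Δ_0) = 78
  1·M_1 + 8·M_2 + 3·M_3 = 6(Δ_2 - Δ_1) = -80
  3·M_2 + 10·M_3 + 2·M_4 = 6(Δ_3 - Δ_2) = 62
Clamped end conditions give two more equations: 2h_0·M_0 + h_0·M_1 = 6(Δ_0 - s'(1)) = 6 and h_3·M_3 + 2h_3·M_4 = 6(s'(8) - Δ_3) = -39.
Solving: M_0 = -2947/282, M_1 = 3793/141, M_2 = -5401/282, M_3 = 2177/141, M_4 = -9853/564.
On [6, 8], s'(t) = b_3 + 2c_3·(t - 6) + 3d_3·(t - 6)² with b_3 = Δ_3 - h_3(2M_3 + M_4)/6 = 1427/564, c_3 = M_3/2 = 2177/282, d_3 = (M_4 - M_3)/(6h_3) = -6187/2256. So s'(6) = 1427/564.

2.5301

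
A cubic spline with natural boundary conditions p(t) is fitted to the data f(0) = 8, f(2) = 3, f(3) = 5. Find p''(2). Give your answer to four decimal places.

4.5000

Put M_i = p'' at the i-th knot. Here h = (2, 1) and Δ = (-5/2, 2), so the interior equations h_(i-1)·M_(i-1) + 2(h_(i-1)+h_i)·M_i + h_i·M_(i+1) = 6(Δ_i − Δ_(i-1)) read
  2·M_0 + 6·M_1 + 1·M_2 = 6(Δ_1 - Δ_0) = 27
Natural end conditions: M_0 = M_2 = 0.
Solving: M_0 = 0, M_1 = 9/2, M_2 = 0.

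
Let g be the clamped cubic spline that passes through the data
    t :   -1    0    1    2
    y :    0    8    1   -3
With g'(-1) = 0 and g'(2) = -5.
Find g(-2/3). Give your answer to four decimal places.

Write M_i for g''(x_i). With h_i = 1, 1, 1 and divided differences Δ_i = 8, -7, -4, the continuity of g' gives the tridiagonal system
  1·M_0 + 4·M_1 + 1·M_2 = 6(Δ_1 - Δ_0) = -90
  1·M_1 + 4·M_2 + 1·M_3 = 6(Δ_2 - Δ_1) = 18
Clamped end conditions give two more equations: 2h_0·M_0 + h_0·M_1 = 6(Δ_0 - g'(-1)) = 48 and h_2·M_2 + 2h_2·M_3 = 6(g'(2) - Δ_2) = -6.
Hence M_0 = 128/3, M_1 = -112/3, M_2 = 50/3, M_3 = -34/3.
On [-1, 0], g(t) = 0 + 0·(t + 1) + 64/3·(t + 1)² - 40/3·(t + 1)³.
With (t + 1) = 1/3: g(-2/3) = 152/81.

1.8765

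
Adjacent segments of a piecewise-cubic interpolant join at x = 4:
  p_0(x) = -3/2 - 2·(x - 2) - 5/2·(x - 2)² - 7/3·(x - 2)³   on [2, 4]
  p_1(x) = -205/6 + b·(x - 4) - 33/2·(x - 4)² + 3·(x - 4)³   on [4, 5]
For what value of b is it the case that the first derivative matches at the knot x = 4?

-40

p_0'(x) = -2 - 5·(x - 2) - 7·(x - 2)², so p_0'(4) = -40. On the right, p_1'(4) = b, so b = -40.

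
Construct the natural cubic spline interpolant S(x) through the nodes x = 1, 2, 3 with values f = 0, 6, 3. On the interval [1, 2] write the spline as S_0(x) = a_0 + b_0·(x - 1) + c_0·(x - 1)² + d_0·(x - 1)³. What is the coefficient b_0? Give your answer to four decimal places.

Put M_i = S'' at the i-th knot. Here h = (1, 1) and Δ = (6, -3), so the interior equations h_(i-1)·M_(i-1) + 2(h_(i-1)+h_i)·M_i + h_i·M_(i+1) = 6(Δ_i − Δ_(i-1)) read
  1·M_0 + 4·M_1 + 1·M_2 = 6(Δ_1 - Δ_0) = -54
Natural end conditions: M_0 = M_2 = 0.
Solving the tridiagonal system: M_0 = 0, M_1 = -27/2, M_2 = 0.
On [1, 2], with S_0(x) = a_0 + b_0·(x - 1) + c_0·(x - 1)² + d_0·(x - 1)³: c_0 = M_0/2 = 0, d_0 = (M_1 - M_0)/(6h_0) = -9/4, b_0 = Δ_0 - h_0(2M_0 + M_1)/6 = 33/4.

8.2500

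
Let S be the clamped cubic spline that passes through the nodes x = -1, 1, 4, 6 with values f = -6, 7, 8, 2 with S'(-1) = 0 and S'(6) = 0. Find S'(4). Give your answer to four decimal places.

-3.8646

With σ_i denoting the second derivative at x_i, h_i = 2, 3, 2, and Δ_i = (y_(i+1) − y_i)/h_i = 13/2, 1/3, -3:
  2·σ_0 + 10·σ_1 + 3·σ_2 = 6(Δ_1 - Δ_0) = -37
  3·σ_1 + 10·σ_2 + 2·σ_3 = 6(Δ_2 - Δ_1) = -20
Clamped end conditions give two more equations: 2h_0·σ_0 + h_0·σ_1 = 6(Δ_0 - S'(-1)) = 39 and h_2·σ_2 + 2h_2·σ_3 = 6(S'(6) - Δ_2) = 18.
Forward elimination and back-substitution give σ_0 = 1217/96, σ_1 = -281/48, σ_2 = -61/48, σ_3 = 493/96.
On [4, 6], S'(x) = b_2 + 2c_2·(x - 4) + 3d_2·(x - 4)² with b_2 = Δ_2 - h_2(2σ_2 + σ_3)/6 = -371/96, c_2 = σ_2/2 = -61/96, d_2 = (σ_3 - σ_2)/(6h_2) = 205/384. So S'(4) = -371/96.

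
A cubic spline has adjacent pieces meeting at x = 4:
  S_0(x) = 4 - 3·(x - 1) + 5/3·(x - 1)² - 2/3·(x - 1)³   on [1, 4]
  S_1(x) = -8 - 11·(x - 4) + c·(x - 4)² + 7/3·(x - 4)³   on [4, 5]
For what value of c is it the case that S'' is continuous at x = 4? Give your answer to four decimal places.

-4.3333

S_0''(x) = 10/3 - 4·(x - 1), so S_0''(4) = -26/3. On the right, S_1''(4) = 2c, so c = -13/3.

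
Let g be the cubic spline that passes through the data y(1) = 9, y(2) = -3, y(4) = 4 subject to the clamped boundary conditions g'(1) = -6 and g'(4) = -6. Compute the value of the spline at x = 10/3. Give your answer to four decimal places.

Let σ_i = g''(x_i). Step sizes h_i = 1, 2; slopes of the chords Δ_i = (y_(i+1) - y_i)/h_i = -12, 7/2.
  1·σ_0 + 6·σ_1 + 2·σ_2 = 6(Δ_1 - Δ_0) = 93
Clamped end conditions give two more equations: 2h_0·σ_0 + h_0·σ_1 = 6(Δ_0 - g'(1)) = -36 and h_1·σ_1 + 2h_1·σ_2 = 6(g'(4) - Δ_1) = -57.
Solving: σ_0 = -67/2, σ_1 = 31, σ_2 = -119/4.
On [2, 4], g(x) = -3 - 29/4·(x - 2) + 31/2·(x - 2)² - 81/16·(x - 2)³.
With (x - 2) = 4/3: g(10/3) = 26/9.

2.8889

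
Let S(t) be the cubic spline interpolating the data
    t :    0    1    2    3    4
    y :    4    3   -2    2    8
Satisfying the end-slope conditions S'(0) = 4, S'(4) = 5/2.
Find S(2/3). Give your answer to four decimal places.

4.3241

Put m_i = S'' at the i-th knot. Here h = (1, 1, 1, 1) and Δ = (-1, -5, 4, 6), so the interior equations h_(i-1)·m_(i-1) + 2(h_(i-1)+h_i)·m_i + h_i·m_(i+1) = 6(Δ_i − Δ_(i-1)) read
  1·m_0 + 4·m_1 + 1·m_2 = 6(Δ_1 - Δ_0) = -24
  1·m_1 + 4·m_2 + 1·m_3 = 6(Δ_2 - Δ_1) = 54
  1·m_2 + 4·m_3 + 1·m_4 = 6(Δ_3 - Δ_2) = 12
Clamped end conditions give two more equations: 2h_0·m_0 + h_0·m_1 = 6(Δ_0 - S'(0)) = -30 and h_3·m_3 + 2h_3·m_4 = 6(S'(4) - Δ_3) = -21.
Hence m_0 = -93/8, m_1 = -27/4, m_2 = 117/8, m_3 = 9/4, m_4 = -93/8.
On [0, 1], S(t) = 4 + 4·t - 93/16·t² + 13/16·t³.
With t = 2/3: S(2/3) = 467/108.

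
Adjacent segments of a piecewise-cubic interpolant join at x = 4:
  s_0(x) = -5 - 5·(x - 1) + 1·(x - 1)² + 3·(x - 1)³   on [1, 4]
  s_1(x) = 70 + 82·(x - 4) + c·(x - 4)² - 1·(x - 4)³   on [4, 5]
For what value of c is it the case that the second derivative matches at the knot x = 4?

s_0''(x) = 2 + 18·(x - 1), so s_0''(4) = 56. On the right, s_1''(4) = 2c, so c = 28.

28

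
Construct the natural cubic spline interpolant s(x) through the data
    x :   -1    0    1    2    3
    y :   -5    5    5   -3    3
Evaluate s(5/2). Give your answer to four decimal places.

-1.5536

With M_i denoting the second derivative at x_i, h_i = 1, 1, 1, 1, and Δ_i = (y_(i+1) − y_i)/h_i = 10, 0, -8, 6:
  1·M_0 + 4·M_1 + 1·M_2 = 6(Δ_1 - Δ_0) = -60
  1·M_1 + 4·M_2 + 1·M_3 = 6(Δ_2 - Δ_1) = -48
  1·M_2 + 4·M_3 + 1·M_4 = 6(Δ_3 - Δ_2) = 84
Natural end conditions: M_0 = M_4 = 0.
Solving: M_0 = 0, M_1 = -78/7, M_2 = -108/7, M_3 = 174/7, M_4 = 0.
On [2, 3], s(x) = -3 - 16/7·(x - 2) + 87/7·(x - 2)² - 29/7·(x - 2)³.
With (x - 2) = 1/2: s(5/2) = -87/56.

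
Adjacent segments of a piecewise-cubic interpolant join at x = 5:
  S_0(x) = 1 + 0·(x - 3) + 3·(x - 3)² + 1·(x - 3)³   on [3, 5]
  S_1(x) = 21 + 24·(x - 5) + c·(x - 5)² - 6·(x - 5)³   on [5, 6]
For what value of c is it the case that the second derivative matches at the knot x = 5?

9

S_0''(x) = 6 + 6·(x - 3), so S_0''(5) = 18. On the right, S_1''(5) = 2c, so c = 9.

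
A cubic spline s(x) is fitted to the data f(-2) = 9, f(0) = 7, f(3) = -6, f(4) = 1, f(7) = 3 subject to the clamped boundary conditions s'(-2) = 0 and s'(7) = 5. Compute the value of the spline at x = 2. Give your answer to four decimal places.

-5.6779

With M_i denoting the second derivative at x_i, h_i = 2, 3, 1, 3, and Δ_i = (y_(i+1) − y_i)/h_i = -1, -13/3, 7, 2/3:
  2·M_0 + 10·M_1 + 3·M_2 = 6(Δ_1 - Δ_0) = -20
  3·M_1 + 8·M_2 + 1·M_3 = 6(Δ_2 - Δ_1) = 68
  1·M_2 + 8·M_3 + 3·M_4 = 6(Δ_3 - Δ_2) = -38
Clamped end conditions give two more equations: 2h_0·M_0 + h_0·M_1 = 6(Δ_0 - s'(-2)) = -6 and h_3·M_3 + 2h_3·M_4 = 6(s'(7) - Δ_3) = 26.
Solving: M_0 = 763/534, M_1 = -1564/267, M_2 = 3179/267, M_3 = -2584/267, M_4 = 2449/267.
On [0, 3], s(x) = 7 - 2365/534·x - 782/267·x² + 527/534·x³.
With x = 2: s(2) = -1516/267.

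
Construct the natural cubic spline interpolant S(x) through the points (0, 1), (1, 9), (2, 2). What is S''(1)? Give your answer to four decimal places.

-22.5000

Let σ_i = S''(x_i). Step sizes h_i = 1, 1; slopes of the chords Δ_i = (y_(i+1) - y_i)/h_i = 8, -7.
  1·σ_0 + 4·σ_1 + 1·σ_2 = 6(Δ_1 - Δ_0) = -90
Natural end conditions: σ_0 = σ_2 = 0.
Solving the tridiagonal system: σ_0 = 0, σ_1 = -45/2, σ_2 = 0.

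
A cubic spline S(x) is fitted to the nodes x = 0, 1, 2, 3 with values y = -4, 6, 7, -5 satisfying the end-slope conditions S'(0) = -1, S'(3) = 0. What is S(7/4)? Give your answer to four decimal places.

8.9281

Let M_i = S''(x_i). Step sizes h_i = 1, 1, 1; slopes of the chords Δ_i = (y_(i+1) - y_i)/h_i = 10, 1, -12.
  1·M_0 + 4·M_1 + 1·M_2 = 6(Δ_1 - Δ_0) = -54
  1·M_1 + 4·M_2 + 1·M_3 = 6(Δ_2 - Δ_1) = -78
Clamped end conditions give two more equations: 2h_0·M_0 + h_0·M_1 = 6(Δ_0 - S'(0)) = 66 and h_2·M_2 + 2h_2·M_3 = 6(S'(3) - Δ_2) = 72.
Solving: M_0 = 622/15, M_1 = -254/15, M_2 = -416/15, M_3 = 748/15.
On [1, 2], S(x) = 6 + 169/15·(x - 1) - 127/15·(x - 1)² - 9/5·(x - 1)³.
With (x - 1) = 3/4: S(7/4) = 2857/320.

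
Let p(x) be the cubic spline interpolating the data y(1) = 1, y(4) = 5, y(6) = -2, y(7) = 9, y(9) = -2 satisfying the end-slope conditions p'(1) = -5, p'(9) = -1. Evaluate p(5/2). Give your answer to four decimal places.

Let M_i = p''(x_i). Step sizes h_i = 3, 2, 1, 2; slopes of the chords Δ_i = (y_(i+1) - y_i)/h_i = 4/3, -7/2, 11, -11/2.
  3·M_0 + 10·M_1 + 2·M_2 = 6(Δ_1 - Δ_0) = -29
  2·M_1 + 6·M_2 + 1·M_3 = 6(Δ_2 - Δ_1) = 87
  1·M_2 + 6·M_3 + 2·M_4 = 6(Δ_3 - Δ_2) = -99
Clamped end conditions give two more equations: 2h_0·M_0 + h_0·M_1 = 6(Δ_0 - p'(1)) = 38 and h_3·M_3 + 2h_3·M_4 = 6(p'(9) - Δ_3) = 27.
Hence M_0 = 5356/453, M_1 = -1658/151, M_2 = 6845/302, M_3 = -4082/151, M_4 = 12241/604.
On [1, 4], p(x) = 1 - 5·(x - 1) + 2678/453·(x - 1)² - 5165/4077·(x - 1)³.
With (x - 1) = 3/2: p(5/2) = 3051/1208.

2.5257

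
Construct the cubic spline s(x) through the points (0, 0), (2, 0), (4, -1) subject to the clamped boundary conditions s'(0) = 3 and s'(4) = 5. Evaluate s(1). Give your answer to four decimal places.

1.3438

Let m_i = s''(x_i). Step sizes h_i = 2, 2; slopes of the chords Δ_i = (y_(i+1) - y_i)/h_i = 0, -1/2.
  2·m_0 + 8·m_1 + 2·m_2 = 6(Δ_1 - Δ_0) = -3
Clamped end conditions give two more equations: 2h_0·m_0 + h_0·m_1 = 6(Δ_0 - s'(0)) = -18 and h_1·m_1 + 2h_1·m_2 = 6(s'(4) - Δ_1) = 33.
Hence m_0 = -29/8, m_1 = -7/4, m_2 = 73/8.
On [0, 2], s(x) = 0 + 3·x - 29/16·x² + 5/32·x³.
With x = 1: s(1) = 43/32.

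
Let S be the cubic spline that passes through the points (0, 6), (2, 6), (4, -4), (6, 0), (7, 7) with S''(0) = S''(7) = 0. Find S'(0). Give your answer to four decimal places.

Put M_i = S'' at the i-th knot. Here h = (2, 2, 2, 1) and Δ = (0, -5, 2, 7), so the interior equations h_(i-1)·M_(i-1) + 2(h_(i-1)+h_i)·M_i + h_i·M_(i+1) = 6(Δ_i − Δ_(i-1)) read
  2·M_0 + 8·M_1 + 2·M_2 = 6(Δ_1 - Δ_0) = -30
  2·M_1 + 8·M_2 + 2·M_3 = 6(Δ_2 - Δ_1) = 42
  2·M_2 + 6·M_3 + 1·M_4 = 6(Δ_3 - Δ_2) = 30
Natural end conditions: M_0 = M_4 = 0.
Solving the tridiagonal system: M_0 = 0, M_1 = -213/41, M_2 = 237/41, M_3 = 126/41, M_4 = 0.
On [0, 2], S'(x) = b_0 + 2c_0·x + 3d_0·x² with b_0 = Δ_0 - h_0(2M_0 + M_1)/6 = 71/41, c_0 = M_0/2 = 0, d_0 = (M_1 - M_0)/(6h_0) = -71/164. So S'(0) = 71/41.

1.7317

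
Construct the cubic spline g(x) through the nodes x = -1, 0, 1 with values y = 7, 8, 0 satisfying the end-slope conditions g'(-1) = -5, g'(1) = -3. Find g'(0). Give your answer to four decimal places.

Put σ_i = g'' at the i-th knot. Here h = (1, 1) and Δ = (1, -8), so the interior equations h_(i-1)·σ_(i-1) + 2(h_(i-1)+h_i)·σ_i + h_i·σ_(i+1) = 6(Δ_i − Δ_(i-1)) read
  1·σ_0 + 4·σ_1 + 1·σ_2 = 6(Δ_1 - Δ_0) = -54
Clamped end conditions give two more equations: 2h_0·σ_0 + h_0·σ_1 = 6(Δ_0 - g'(-1)) = 36 and h_1·σ_1 + 2h_1·σ_2 = 6(g'(1) - Δ_1) = 30.
Solving the tridiagonal system: σ_0 = 65/2, σ_1 = -29, σ_2 = 59/2.
On [0, 1], g'(x) = b_1 + 2c_1·x + 3d_1·x² with b_1 = Δ_1 - h_1(2σ_1 + σ_2)/6 = -13/4, c_1 = σ_1/2 = -29/2, d_1 = (σ_2 - σ_1)/(6h_1) = 39/4. So g'(0) = -13/4.

-3.2500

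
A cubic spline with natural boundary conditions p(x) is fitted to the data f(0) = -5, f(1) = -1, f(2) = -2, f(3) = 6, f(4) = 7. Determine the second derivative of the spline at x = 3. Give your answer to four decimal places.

-15.6429

Write M_i for p''(x_i). With h_i = 1, 1, 1, 1 and divided differences Δ_i = 4, -1, 8, 1, the continuity of p' gives the tridiagonal system
  1·M_0 + 4·M_1 + 1·M_2 = 6(Δ_1 - Δ_0) = -30
  1·M_1 + 4·M_2 + 1·M_3 = 6(Δ_2 - Δ_1) = 54
  1·M_2 + 4·M_3 + 1·M_4 = 6(Δ_3 - Δ_2) = -42
Natural end conditions: M_0 = M_4 = 0.
Hence M_0 = 0, M_1 = -177/14, M_2 = 144/7, M_3 = -219/14, M_4 = 0.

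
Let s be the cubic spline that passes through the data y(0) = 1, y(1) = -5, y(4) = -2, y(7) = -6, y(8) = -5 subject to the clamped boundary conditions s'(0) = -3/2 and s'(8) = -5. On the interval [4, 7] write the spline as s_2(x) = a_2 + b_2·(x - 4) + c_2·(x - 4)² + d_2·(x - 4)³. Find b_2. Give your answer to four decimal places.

With σ_i denoting the second derivative at x_i, h_i = 1, 3, 3, 1, and Δ_i = (y_(i+1) − y_i)/h_i = -6, 1, -4/3, 1:
  1·σ_0 + 8·σ_1 + 3·σ_2 = 6(Δ_1 - Δ_0) = 42
  3·σ_1 + 12·σ_2 + 3·σ_3 = 6(Δ_2 - Δ_1) = -14
  3·σ_2 + 8·σ_3 + 1·σ_4 = 6(Δ_3 - Δ_2) = 14
Clamped end conditions give two more equations: 2h_0·σ_0 + h_0·σ_1 = 6(Δ_0 - s'(0)) = -27 and h_3·σ_3 + 2h_3·σ_4 = 6(s'(8) - Δ_3) = -36.
Forward elimination and back-substitution give σ_0 = -4373/240, σ_1 = 1133/120, σ_2 = -245/48, σ_3 = 757/120, σ_4 = -5077/240.
On [4, 7], with s_2(x) = a_2 + b_2·(x - 4) + c_2·(x - 4)² + d_2·(x - 4)³: c_2 = σ_2/2 = -245/96, d_2 = (σ_3 - σ_2)/(6h_2) = 913/1440, b_2 = Δ_2 - h_2(2σ_2 + σ_3)/6 = 37/60.

0.6167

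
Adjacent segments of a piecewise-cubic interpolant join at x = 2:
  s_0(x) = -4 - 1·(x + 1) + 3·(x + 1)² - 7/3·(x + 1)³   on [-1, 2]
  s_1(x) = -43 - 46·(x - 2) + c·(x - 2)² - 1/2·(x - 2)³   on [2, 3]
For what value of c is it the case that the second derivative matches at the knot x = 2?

-18

s_0''(x) = 6 - 14·(x + 1), so s_0''(2) = -36. On the right, s_1''(2) = 2c, so c = -18.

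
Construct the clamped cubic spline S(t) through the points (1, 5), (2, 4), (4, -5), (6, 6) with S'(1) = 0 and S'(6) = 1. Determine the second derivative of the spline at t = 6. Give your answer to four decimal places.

Put m_i = S'' at the i-th knot. Here h = (1, 2, 2) and Δ = (-1, -9/2, 11/2), so the interior equations h_(i-1)·m_(i-1) + 2(h_(i-1)+h_i)·m_i + h_i·m_(i+1) = 6(Δ_i − Δ_(i-1)) read
  1·m_0 + 6·m_1 + 2·m_2 = 6(Δ_1 - Δ_0) = -21
  2·m_1 + 8·m_2 + 2·m_3 = 6(Δ_2 - Δ_1) = 60
Clamped end conditions give two more equations: 2h_0·m_0 + h_0·m_1 = 6(Δ_0 - S'(1)) = -6 and h_2·m_2 + 2h_2·m_3 = 6(S'(6) - Δ_2) = -27.
Solving: m_0 = 22/23, m_1 = -182/23, m_2 = 587/46, m_3 = -302/23.

-13.1304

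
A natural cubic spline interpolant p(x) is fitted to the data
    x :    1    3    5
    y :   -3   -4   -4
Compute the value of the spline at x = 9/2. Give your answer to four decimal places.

Write M_i for p''(x_i). With h_i = 2, 2 and divided differences Δ_i = -1/2, 0, the continuity of p' gives the tridiagonal system
  2·M_0 + 8·M_1 + 2·M_2 = 6(Δ_1 - Δ_0) = 3
Natural end conditions: M_0 = M_2 = 0.
Solving the tridiagonal system: M_0 = 0, M_1 = 3/8, M_2 = 0.
On [3, 5], p(x) = -4 - 1/4·(x - 3) + 3/16·(x - 3)² - 1/32·(x - 3)³.
With (x - 3) = 3/2: p(9/2) = -1039/256.

-4.0586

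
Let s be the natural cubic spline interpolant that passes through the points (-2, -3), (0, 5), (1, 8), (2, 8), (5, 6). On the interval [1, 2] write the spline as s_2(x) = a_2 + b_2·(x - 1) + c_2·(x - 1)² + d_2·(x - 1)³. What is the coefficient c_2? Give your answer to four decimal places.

-2.2247

Let M_i = s''(x_i). Step sizes h_i = 2, 1, 1, 3; slopes of the chords Δ_i = (y_(i+1) - y_i)/h_i = 4, 3, 0, -2/3.
  2·M_0 + 6·M_1 + 1·M_2 = 6(Δ_1 - Δ_0) = -6
  1·M_1 + 4·M_2 + 1·M_3 = 6(Δ_2 - Δ_1) = -18
  1·M_2 + 8·M_3 + 3·M_4 = 6(Δ_3 - Δ_2) = -4
Natural end conditions: M_0 = M_4 = 0.
Hence M_0 = 0, M_1 = -23/89, M_2 = -396/89, M_3 = 5/89, M_4 = 0.
On [1, 2], with s_2(x) = a_2 + b_2·(x - 1) + c_2·(x - 1)² + d_2·(x - 1)³: c_2 = M_2/2 = -198/89, d_2 = (M_3 - M_2)/(6h_2) = 401/534, b_2 = Δ_2 - h_2(2M_2 + M_3)/6 = 787/534.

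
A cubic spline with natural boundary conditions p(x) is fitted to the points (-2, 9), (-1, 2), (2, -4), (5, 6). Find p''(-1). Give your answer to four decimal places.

3.0345

Let M_i = p''(x_i). Step sizes h_i = 1, 3, 3; slopes of the chords Δ_i = (y_(i+1) - y_i)/h_i = -7, -2, 10/3.
  1·M_0 + 8·M_1 + 3·M_2 = 6(Δ_1 - Δ_0) = 30
  3·M_1 + 12·M_2 + 3·M_3 = 6(Δ_2 - Δ_1) = 32
Natural end conditions: M_0 = M_3 = 0.
Hence M_0 = 0, M_1 = 88/29, M_2 = 166/87, M_3 = 0.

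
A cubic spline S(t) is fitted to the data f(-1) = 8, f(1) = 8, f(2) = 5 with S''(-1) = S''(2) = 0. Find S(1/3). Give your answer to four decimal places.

Write σ_i for S''(x_i). With h_i = 2, 1 and divided differences Δ_i = 0, -3, the continuity of S' gives the tridiagonal system
  2·σ_0 + 6·σ_1 + 1·σ_2 = 6(Δ_1 - Δ_0) = -18
Natural end conditions: σ_0 = σ_2 = 0.
Hence σ_0 = 0, σ_1 = -3, σ_2 = 0.
On [-1, 1], S(t) = 8 + 1·(t + 1) + 0·(t + 1)² - 1/4·(t + 1)³.
With (t + 1) = 4/3: S(1/3) = 236/27.

8.7407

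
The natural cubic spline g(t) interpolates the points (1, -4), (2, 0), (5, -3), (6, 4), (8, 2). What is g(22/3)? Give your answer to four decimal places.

Put m_i = g'' at the i-th knot. Here h = (1, 3, 1, 2) and Δ = (4, -1, 7, -1), so the interior equations h_(i-1)·m_(i-1) + 2(h_(i-1)+h_i)·m_i + h_i·m_(i+1) = 6(Δ_i − Δ_(i-1)) read
  1·m_0 + 8·m_1 + 3·m_2 = 6(Δ_1 - Δ_0) = -30
  3·m_1 + 8·m_2 + 1·m_3 = 6(Δ_2 - Δ_1) = 48
  1·m_2 + 6·m_3 + 2·m_4 = 6(Δ_3 - Δ_2) = -48
Natural end conditions: m_0 = m_4 = 0.
Forward elimination and back-substitution give m_0 = 0, m_1 = -1209/161, m_2 = 1614/161, m_3 = -1557/161, m_4 = 0.
On [6, 8], g(t) = 4 + 877/161·(t - 6) - 1557/322·(t - 6)² + 519/644·(t - 6)³.
With (t - 6) = 4/3: g(22/3) = 6632/1449.

4.5769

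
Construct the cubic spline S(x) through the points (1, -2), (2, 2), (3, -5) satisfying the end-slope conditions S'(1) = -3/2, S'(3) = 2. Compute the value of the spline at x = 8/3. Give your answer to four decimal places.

-3.6574

Put σ_i = S'' at the i-th knot. Here h = (1, 1) and Δ = (4, -7), so the interior equations h_(i-1)·σ_(i-1) + 2(h_(i-1)+h_i)·σ_i + h_i·σ_(i+1) = 6(Δ_i − Δ_(i-1)) read
  1·σ_0 + 4·σ_1 + 1·σ_2 = 6(Δ_1 - Δ_0) = -66
Clamped end conditions give two more equations: 2h_0·σ_0 + h_0·σ_1 = 6(Δ_0 - S'(1)) = 33 and h_1·σ_1 + 2h_1·σ_2 = 6(S'(3) - Δ_1) = 54.
Solving the tridiagonal system: σ_0 = 139/4, σ_1 = -73/2, σ_2 = 181/4.
On [2, 3], S(x) = 2 - 19/8·(x - 2) - 73/4·(x - 2)² + 109/8·(x - 2)³.
With (x - 2) = 2/3: S(8/3) = -395/108.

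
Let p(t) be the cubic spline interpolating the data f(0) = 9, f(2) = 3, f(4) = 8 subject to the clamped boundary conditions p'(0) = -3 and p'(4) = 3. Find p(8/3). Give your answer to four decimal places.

With M_i denoting the second derivative at x_i, h_i = 2, 2, and Δ_i = (y_(i+1) − y_i)/h_i = -3, 5/2:
  2·M_0 + 8·M_1 + 2·M_2 = 6(Δ_1 - Δ_0) = 33
Clamped end conditions give two more equations: 2h_0·M_0 + h_0·M_1 = 6(Δ_0 - p'(0)) = 0 and h_1·M_1 + 2h_1·M_2 = 6(p'(4) - Δ_1) = 3.
Solving the tridiagonal system: M_0 = -21/8, M_1 = 21/4, M_2 = -15/8.
On [2, 4], p(t) = 3 - 3/8·(t - 2) + 21/8·(t - 2)² - 19/32·(t - 2)³.
With (t - 2) = 2/3: p(8/3) = 101/27.

3.7407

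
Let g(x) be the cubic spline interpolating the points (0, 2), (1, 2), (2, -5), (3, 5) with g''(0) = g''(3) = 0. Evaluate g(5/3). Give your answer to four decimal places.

With M_i denoting the second derivative at x_i, h_i = 1, 1, 1, and Δ_i = (y_(i+1) − y_i)/h_i = 0, -7, 10:
  1·M_0 + 4·M_1 + 1·M_2 = 6(Δ_1 - Δ_0) = -42
  1·M_1 + 4·M_2 + 1·M_3 = 6(Δ_2 - Δ_1) = 102
Natural end conditions: M_0 = M_3 = 0.
Forward elimination and back-substitution give M_0 = 0, M_1 = -18, M_2 = 30, M_3 = 0.
On [1, 2], g(x) = 2 - 6·(x - 1) - 9·(x - 1)² + 8·(x - 1)³.
With (x - 1) = 2/3: g(5/3) = -98/27.

-3.6296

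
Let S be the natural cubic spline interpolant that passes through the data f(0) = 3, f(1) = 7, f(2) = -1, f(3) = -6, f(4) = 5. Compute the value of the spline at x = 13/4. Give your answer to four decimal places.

With M_i denoting the second derivative at x_i, h_i = 1, 1, 1, 1, and Δ_i = (y_(i+1) − y_i)/h_i = 4, -8, -5, 11:
  1·M_0 + 4·M_1 + 1·M_2 = 6(Δ_1 - Δ_0) = -72
  1·M_1 + 4·M_2 + 1·M_3 = 6(Δ_2 - Δ_1) = 18
  1·M_2 + 4·M_3 + 1·M_4 = 6(Δ_3 - Δ_2) = 96
Natural end conditions: M_0 = M_4 = 0.
Solving the tridiagonal system: M_0 = 0, M_1 = -132/7, M_2 = 24/7, M_3 = 162/7, M_4 = 0.
On [3, 4], S(x) = -6 + 23/7·(x - 3) + 81/7·(x - 3)² - 27/7·(x - 3)³.
With (x - 3) = 1/4: S(13/4) = -289/64.

-4.5156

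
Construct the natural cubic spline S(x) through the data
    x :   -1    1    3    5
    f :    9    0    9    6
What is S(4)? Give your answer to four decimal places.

9.1500

With σ_i denoting the second derivative at x_i, h_i = 2, 2, 2, and Δ_i = (y_(i+1) − y_i)/h_i = -9/2, 9/2, -3/2:
  2·σ_0 + 8·σ_1 + 2·σ_2 = 6(Δ_1 - Δ_0) = 54
  2·σ_1 + 8·σ_2 + 2·σ_3 = 6(Δ_2 - Δ_1) = -36
Natural end conditions: σ_0 = σ_3 = 0.
Forward elimination and back-substitution give σ_0 = 0, σ_1 = 42/5, σ_2 = -33/5, σ_3 = 0.
On [3, 5], S(x) = 9 + 29/10·(x - 3) - 33/10·(x - 3)² + 11/20·(x - 3)³.
With (x - 3) = 1: S(4) = 183/20.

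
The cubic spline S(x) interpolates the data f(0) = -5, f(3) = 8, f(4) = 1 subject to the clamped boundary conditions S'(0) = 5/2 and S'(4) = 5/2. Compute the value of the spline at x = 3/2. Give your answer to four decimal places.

Let M_i = S''(x_i). Step sizes h_i = 3, 1; slopes of the chords Δ_i = (y_(i+1) - y_i)/h_i = 13/3, -7.
  3·M_0 + 8·M_1 + 1·M_2 = 6(Δ_1 - Δ_0) = -68
Clamped end conditions give two more equations: 2h_0·M_0 + h_0·M_1 = 6(Δ_0 - S'(0)) = 11 and h_1·M_1 + 2h_1·M_2 = 6(S'(4) - Δ_1) = 57.
Solving the tridiagonal system: M_0 = 31/3, M_1 = -17, M_2 = 37.
On [0, 3], S(x) = -5 + 5/2·x + 31/6·x² - 41/27·x³.
With x = 3/2: S(3/2) = 21/4.

5.2500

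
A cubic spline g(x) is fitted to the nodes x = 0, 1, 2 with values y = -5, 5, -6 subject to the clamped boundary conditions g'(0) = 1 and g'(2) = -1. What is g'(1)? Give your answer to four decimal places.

Let m_i = g''(x_i). Step sizes h_i = 1, 1; slopes of the chords Δ_i = (y_(i+1) - y_i)/h_i = 10, -11.
  1·m_0 + 4·m_1 + 1·m_2 = 6(Δ_1 - Δ_0) = -126
Clamped end conditions give two more equations: 2h_0·m_0 + h_0·m_1 = 6(Δ_0 - g'(0)) = 54 and h_1·m_1 + 2h_1·m_2 = 6(g'(2) - Δ_1) = 60.
Solving the tridiagonal system: m_0 = 115/2, m_1 = -61, m_2 = 121/2.
On [1, 2], g'(x) = b_1 + 2c_1·(x - 1) + 3d_1·(x - 1)² with b_1 = Δ_1 - h_1(2m_1 + m_2)/6 = -3/4, c_1 = m_1/2 = -61/2, d_1 = (m_2 - m_1)/(6h_1) = 81/4. So g'(1) = -3/4.

-0.7500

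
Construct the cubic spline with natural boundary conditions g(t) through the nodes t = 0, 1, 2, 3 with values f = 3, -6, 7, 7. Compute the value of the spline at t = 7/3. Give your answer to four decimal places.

8.8272

Write σ_i for g''(x_i). With h_i = 1, 1, 1 and divided differences Δ_i = -9, 13, 0, the continuity of g' gives the tridiagonal system
  1·σ_0 + 4·σ_1 + 1·σ_2 = 6(Δ_1 - Δ_0) = 132
  1·σ_1 + 4·σ_2 + 1·σ_3 = 6(Δ_2 - Δ_1) = -78
Natural end conditions: σ_0 = σ_3 = 0.
Solving: σ_0 = 0, σ_1 = 202/5, σ_2 = -148/5, σ_3 = 0.
On [2, 3], g(t) = 7 + 148/15·(t - 2) - 74/5·(t - 2)² + 74/15·(t - 2)³.
With (t - 2) = 1/3: g(7/3) = 715/81.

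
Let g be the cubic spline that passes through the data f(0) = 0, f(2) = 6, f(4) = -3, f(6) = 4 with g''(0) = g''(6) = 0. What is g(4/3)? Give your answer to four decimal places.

5.8765

Put M_i = g'' at the i-th knot. Here h = (2, 2, 2) and Δ = (3, -9/2, 7/2), so the interior equations h_(i-1)·M_(i-1) + 2(h_(i-1)+h_i)·M_i + h_i·M_(i+1) = 6(Δ_i − Δ_(i-1)) read
  2·M_0 + 8·M_1 + 2·M_2 = 6(Δ_1 - Δ_0) = -45
  2·M_1 + 8·M_2 + 2·M_3 = 6(Δ_2 - Δ_1) = 48
Natural end conditions: M_0 = M_3 = 0.
Solving the tridiagonal system: M_0 = 0, M_1 = -38/5, M_2 = 79/10, M_3 = 0.
On [0, 2], g(x) = 0 + 83/15·x + 0·x² - 19/30·x³.
With x = 4/3: g(4/3) = 476/81.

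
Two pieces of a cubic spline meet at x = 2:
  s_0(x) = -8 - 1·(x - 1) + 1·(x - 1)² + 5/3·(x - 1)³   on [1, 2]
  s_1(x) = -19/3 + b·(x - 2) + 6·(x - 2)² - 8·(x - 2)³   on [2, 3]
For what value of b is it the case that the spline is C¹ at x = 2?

s_0'(x) = -1 + 2·(x - 1) + 5·(x - 1)², so s_0'(2) = 6. On the right, s_1'(2) = b, so b = 6.

6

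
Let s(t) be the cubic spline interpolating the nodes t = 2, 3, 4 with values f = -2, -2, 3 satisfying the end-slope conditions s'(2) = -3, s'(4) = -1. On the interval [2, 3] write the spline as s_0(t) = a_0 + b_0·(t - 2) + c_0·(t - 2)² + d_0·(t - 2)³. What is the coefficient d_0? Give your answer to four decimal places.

Put m_i = s'' at the i-th knot. Here h = (1, 1) and Δ = (0, 5), so the interior equations h_(i-1)·m_(i-1) + 2(h_(i-1)+h_i)·m_i + h_i·m_(i+1) = 6(Δ_i − Δ_(i-1)) read
  1·m_0 + 4·m_1 + 1·m_2 = 6(Δ_1 - Δ_0) = 30
Clamped end conditions give two more equations: 2h_0·m_0 + h_0·m_1 = 6(Δ_0 - s'(2)) = 18 and h_1·m_1 + 2h_1·m_2 = 6(s'(4) - Δ_1) = -36.
Solving: m_0 = 5/2, m_1 = 13, m_2 = -49/2.
On [2, 3], with s_0(t) = a_0 + b_0·(t - 2) + c_0·(t - 2)² + d_0·(t - 2)³: c_0 = m_0/2 = 5/4, d_0 = (m_1 - m_0)/(6h_0) = 7/4, b_0 = Δ_0 - h_0(2m_0 + m_1)/6 = -3.

1.7500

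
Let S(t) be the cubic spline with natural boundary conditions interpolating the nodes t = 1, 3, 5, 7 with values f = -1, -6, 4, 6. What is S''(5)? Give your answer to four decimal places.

-4.7000

Put M_i = S'' at the i-th knot. Here h = (2, 2, 2) and Δ = (-5/2, 5, 1), so the interior equations h_(i-1)·M_(i-1) + 2(h_(i-1)+h_i)·M_i + h_i·M_(i+1) = 6(Δ_i − Δ_(i-1)) read
  2·M_0 + 8·M_1 + 2·M_2 = 6(Δ_1 - Δ_0) = 45
  2·M_1 + 8·M_2 + 2·M_3 = 6(Δ_2 - Δ_1) = -24
Natural end conditions: M_0 = M_3 = 0.
Forward elimination and back-substitution give M_0 = 0, M_1 = 34/5, M_2 = -47/10, M_3 = 0.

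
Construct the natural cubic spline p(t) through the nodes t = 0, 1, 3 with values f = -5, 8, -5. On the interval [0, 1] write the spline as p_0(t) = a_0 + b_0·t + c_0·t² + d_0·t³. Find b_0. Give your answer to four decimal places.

16.2500

Write M_i for p''(x_i). With h_i = 1, 2 and divided differences Δ_i = 13, -13/2, the continuity of p' gives the tridiagonal system
  1·M_0 + 6·M_1 + 2·M_2 = 6(Δ_1 - Δ_0) = -117
Natural end conditions: M_0 = M_2 = 0.
Solving: M_0 = 0, M_1 = -39/2, M_2 = 0.
On [0, 1], with p_0(t) = a_0 + b_0·t + c_0·t² + d_0·t³: c_0 = M_0/2 = 0, d_0 = (M_1 - M_0)/(6h_0) = -13/4, b_0 = Δ_0 - h_0(2M_0 + M_1)/6 = 65/4.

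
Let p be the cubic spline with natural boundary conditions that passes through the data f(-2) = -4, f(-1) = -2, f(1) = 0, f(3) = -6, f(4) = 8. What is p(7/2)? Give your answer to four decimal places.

-0.2375

With M_i denoting the second derivative at x_i, h_i = 1, 2, 2, 1, and Δ_i = (y_(i+1) − y_i)/h_i = 2, 1, -3, 14:
  1·M_0 + 6·M_1 + 2·M_2 = 6(Δ_1 - Δ_0) = -6
  2·M_1 + 8·M_2 + 2·M_3 = 6(Δ_2 - Δ_1) = -24
  2·M_2 + 6·M_3 + 1·M_4 = 6(Δ_3 - Δ_2) = 102
Natural end conditions: M_0 = M_4 = 0.
Forward elimination and back-substitution give M_0 = 0, M_1 = 9/5, M_2 = -42/5, M_3 = 99/5, M_4 = 0.
On [3, 4], p(t) = -6 + 37/5·(t - 3) + 99/10·(t - 3)² - 33/10·(t - 3)³.
With (t - 3) = 1/2: p(7/2) = -19/80.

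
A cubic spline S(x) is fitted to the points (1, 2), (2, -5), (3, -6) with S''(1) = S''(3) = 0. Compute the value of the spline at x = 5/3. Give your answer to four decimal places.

With M_i denoting the second derivative at x_i, h_i = 1, 1, and Δ_i = (y_(i+1) − y_i)/h_i = -7, -1:
  1·M_0 + 4·M_1 + 1·M_2 = 6(Δ_1 - Δ_0) = 36
Natural end conditions: M_0 = M_2 = 0.
Solving the tridiagonal system: M_0 = 0, M_1 = 9, M_2 = 0.
On [1, 2], S(x) = 2 - 17/2·(x - 1) + 0·(x - 1)² + 3/2·(x - 1)³.
With (x - 1) = 2/3: S(5/3) = -29/9.

-3.2222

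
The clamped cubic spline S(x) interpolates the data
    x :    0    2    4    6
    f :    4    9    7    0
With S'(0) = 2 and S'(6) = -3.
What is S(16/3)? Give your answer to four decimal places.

2.2642

Write m_i for S''(x_i). With h_i = 2, 2, 2 and divided differences Δ_i = 5/2, -1, -7/2, the continuity of S' gives the tridiagonal system
  2·m_0 + 8·m_1 + 2·m_2 = 6(Δ_1 - Δ_0) = -21
  2·m_1 + 8·m_2 + 2·m_3 = 6(Δ_2 - Δ_1) = -15
Clamped end conditions give two more equations: 2h_0·m_0 + h_0·m_1 = 6(Δ_0 - S'(0)) = 3 and h_2·m_2 + 2h_2·m_3 = 6(S'(6) - Δ_2) = 3.
Solving: m_0 = 32/15, m_1 = -83/30, m_2 = -47/30, m_3 = 23/15.
On [4, 6], S(x) = 7 - 89/30·(x - 4) - 47/60·(x - 4)² + 31/120·(x - 4)³.
With (x - 4) = 4/3: S(16/3) = 917/405.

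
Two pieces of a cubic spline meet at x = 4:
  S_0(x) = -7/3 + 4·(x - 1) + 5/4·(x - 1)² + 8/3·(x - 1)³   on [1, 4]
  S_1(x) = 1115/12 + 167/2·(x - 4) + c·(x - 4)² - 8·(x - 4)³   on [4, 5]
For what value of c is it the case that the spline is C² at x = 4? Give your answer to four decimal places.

S_0''(x) = 5/2 + 16·(x - 1), so S_0''(4) = 101/2. On the right, S_1''(4) = 2c, so c = 101/4.

25.2500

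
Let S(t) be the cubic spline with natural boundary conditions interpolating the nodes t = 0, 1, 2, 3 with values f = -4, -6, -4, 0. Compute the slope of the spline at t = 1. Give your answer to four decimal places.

Put M_i = S'' at the i-th knot. Here h = (1, 1, 1) and Δ = (-2, 2, 4), so the interior equations h_(i-1)·M_(i-1) + 2(h_(i-1)+h_i)·M_i + h_i·M_(i+1) = 6(Δ_i − Δ_(i-1)) read
  1·M_0 + 4·M_1 + 1·M_2 = 6(Δ_1 - Δ_0) = 24
  1·M_1 + 4·M_2 + 1·M_3 = 6(Δ_2 - Δ_1) = 12
Natural end conditions: M_0 = M_3 = 0.
Hence M_0 = 0, M_1 = 28/5, M_2 = 8/5, M_3 = 0.
On [1, 2], S'(t) = b_1 + 2c_1·(t - 1) + 3d_1·(t - 1)² with b_1 = Δ_1 - h_1(2M_1 + M_2)/6 = -2/15, c_1 = M_1/2 = 14/5, d_1 = (M_2 - M_1)/(6h_1) = -2/3. So S'(1) = -2/15.

-0.1333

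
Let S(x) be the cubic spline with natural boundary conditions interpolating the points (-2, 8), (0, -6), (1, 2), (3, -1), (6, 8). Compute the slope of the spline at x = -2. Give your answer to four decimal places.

-12.7914

With M_i denoting the second derivative at x_i, h_i = 2, 1, 2, 3, and Δ_i = (y_(i+1) − y_i)/h_i = -7, 8, -3/2, 3:
  2·M_0 + 6·M_1 + 1·M_2 = 6(Δ_1 - Δ_0) = 90
  1·M_1 + 6·M_2 + 2·M_3 = 6(Δ_2 - Δ_1) = -57
  2·M_2 + 10·M_3 + 3·M_4 = 6(Δ_3 - Δ_2) = 27
Natural end conditions: M_0 = M_4 = 0.
Hence M_0 = 0, M_1 = 2832/163, M_2 = -2322/163, M_3 = 1809/326, M_4 = 0.
On [-2, 0], S'(x) = b_0 + 2c_0·(x + 2) + 3d_0·(x + 2)² with b_0 = Δ_0 - h_0(2M_0 + M_1)/6 = -2085/163, c_0 = M_0/2 = 0, d_0 = (M_1 - M_0)/(6h_0) = 236/163. So S'(-2) = -2085/163.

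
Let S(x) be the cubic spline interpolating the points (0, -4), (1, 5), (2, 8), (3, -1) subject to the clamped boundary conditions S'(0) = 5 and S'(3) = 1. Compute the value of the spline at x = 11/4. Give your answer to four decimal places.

-0.0688

Write M_i for S''(x_i). With h_i = 1, 1, 1 and divided differences Δ_i = 9, 3, -9, the continuity of S' gives the tridiagonal system
  1·M_0 + 4·M_1 + 1·M_2 = 6(Δ_1 - Δ_0) = -36
  1·M_1 + 4·M_2 + 1·M_3 = 6(Δ_2 - Δ_1) = -72
Clamped end conditions give two more equations: 2h_0·M_0 + h_0·M_1 = 6(Δ_0 - S'(0)) = 24 and h_2·M_2 + 2h_2·M_3 = 6(S'(3) - Δ_2) = 60.
Forward elimination and back-substitution give M_0 = 224/15, M_1 = -88/15, M_2 = -412/15, M_3 = 656/15.
On [2, 3], S(x) = 8 - 107/15·(x - 2) - 206/15·(x - 2)² + 178/15·(x - 2)³.
With (x - 2) = 3/4: S(11/4) = -11/160.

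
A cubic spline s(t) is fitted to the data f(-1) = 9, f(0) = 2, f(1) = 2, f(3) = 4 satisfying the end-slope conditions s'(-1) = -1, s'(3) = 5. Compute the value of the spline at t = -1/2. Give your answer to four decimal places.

6.0455

Let M_i = s''(x_i). Step sizes h_i = 1, 1, 2; slopes of the chords Δ_i = (y_(i+1) - y_i)/h_i = -7, 0, 1.
  1·M_0 + 4·M_1 + 1·M_2 = 6(Δ_1 - Δ_0) = 42
  1·M_1 + 6·M_2 + 2·M_3 = 6(Δ_2 - Δ_1) = 6
Clamped end conditions give two more equations: 2h_0·M_0 + h_0·M_1 = 6(Δ_0 - s'(-1)) = -36 and h_2·M_2 + 2h_2·M_3 = 6(s'(3) - Δ_2) = 24.
Solving: M_0 = -300/11, M_1 = 204/11, M_2 = -54/11, M_3 = 93/11.
On [-1, 0], s(t) = 9 - 1·(t + 1) - 150/11·(t + 1)² + 84/11·(t + 1)³.
With (t + 1) = 1/2: s(-1/2) = 133/22.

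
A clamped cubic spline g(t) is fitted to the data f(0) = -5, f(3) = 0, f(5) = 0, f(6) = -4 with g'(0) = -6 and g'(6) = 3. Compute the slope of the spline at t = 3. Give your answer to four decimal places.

3.8947

With σ_i denoting the second derivative at x_i, h_i = 3, 2, 1, and Δ_i = (y_(i+1) − y_i)/h_i = 5/3, 0, -4:
  3·σ_0 + 10·σ_1 + 2·σ_2 = 6(Δ_1 - Δ_0) = -10
  2·σ_1 + 6·σ_2 + 1·σ_3 = 6(Δ_2 - Δ_1) = -24
Clamped end conditions give two more equations: 2h_0·σ_0 + h_0·σ_1 = 6(Δ_0 - g'(0)) = 46 and h_2·σ_2 + 2h_2·σ_3 = 6(g'(6) - Δ_2) = 42.
Solving: σ_0 = 166/19, σ_1 = -122/57, σ_2 = -422/57, σ_3 = 1408/57.
On [3, 5], g'(t) = b_1 + 2c_1·(t - 3) + 3d_1·(t - 3)² with b_1 = Δ_1 - h_1(2σ_1 + σ_2)/6 = 74/19, c_1 = σ_1/2 = -61/57, d_1 = (σ_2 - σ_1)/(6h_1) = -25/57. So g'(3) = 74/19.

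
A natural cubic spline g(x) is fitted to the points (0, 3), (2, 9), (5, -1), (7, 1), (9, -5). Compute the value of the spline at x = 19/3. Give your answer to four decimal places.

Write m_i for g''(x_i). With h_i = 2, 3, 2, 2 and divided differences Δ_i = 3, -10/3, 1, -3, the continuity of g' gives the tridiagonal system
  2·m_0 + 10·m_1 + 3·m_2 = 6(Δ_1 - Δ_0) = -38
  3·m_1 + 10·m_2 + 2·m_3 = 6(Δ_2 - Δ_1) = 26
  2·m_2 + 8·m_3 + 2·m_4 = 6(Δ_3 - Δ_2) = -24
Natural end conditions: m_0 = m_4 = 0.
Forward elimination and back-substitution give m_0 = 0, m_1 = -457/86, m_2 = 217/43, m_3 = -733/172, m_4 = 0.
On [5, 7], g(x) = -1 - 487/516·(x - 5) + 217/86·(x - 5)² - 1601/2064·(x - 5)³.
With (x - 5) = 4/3: g(19/3) = 1354/3483.

0.3887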